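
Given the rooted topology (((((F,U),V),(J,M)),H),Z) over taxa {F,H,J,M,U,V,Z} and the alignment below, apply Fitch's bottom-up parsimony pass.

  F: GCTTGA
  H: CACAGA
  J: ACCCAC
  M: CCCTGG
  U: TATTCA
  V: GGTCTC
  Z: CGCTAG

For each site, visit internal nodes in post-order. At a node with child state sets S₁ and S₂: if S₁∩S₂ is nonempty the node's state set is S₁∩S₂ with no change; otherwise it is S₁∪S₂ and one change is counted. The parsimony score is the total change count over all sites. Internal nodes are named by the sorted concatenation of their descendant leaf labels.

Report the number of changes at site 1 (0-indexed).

4

FU@0: {G} ∪ {T} = {G,T} (union, +1)
FUV@0: {G,T} ∩ {G} = {G} (intersection, +0)
JM@0: {A} ∪ {C} = {A,C} (union, +1)
FJMUV@0: {G} ∪ {A,C} = {A,C,G} (union, +1)
FHJMUV@0: {A,C,G} ∩ {C} = {C} (intersection, +0)
FHJMUVZ@0: {C} ∩ {C} = {C} (intersection, +0)
FU@1: {C} ∪ {A} = {A,C} (union, +1)
FUV@1: {A,C} ∪ {G} = {A,C,G} (union, +1)
JM@1: {C} ∩ {C} = {C} (intersection, +0)
FJMUV@1: {A,C,G} ∩ {C} = {C} (intersection, +0)
FHJMUV@1: {C} ∪ {A} = {A,C} (union, +1)
FHJMUVZ@1: {A,C} ∪ {G} = {A,C,G} (union, +1)
FU@2: {T} ∩ {T} = {T} (intersection, +0)
FUV@2: {T} ∩ {T} = {T} (intersection, +0)
JM@2: {C} ∩ {C} = {C} (intersection, +0)
FJMUV@2: {T} ∪ {C} = {C,T} (union, +1)
FHJMUV@2: {C,T} ∩ {C} = {C} (intersection, +0)
FHJMUVZ@2: {C} ∩ {C} = {C} (intersection, +0)
FU@3: {T} ∩ {T} = {T} (intersection, +0)
FUV@3: {T} ∪ {C} = {C,T} (union, +1)
JM@3: {C} ∪ {T} = {C,T} (union, +1)
FJMUV@3: {C,T} ∩ {C,T} = {C,T} (intersection, +0)
FHJMUV@3: {C,T} ∪ {A} = {A,C,T} (union, +1)
FHJMUVZ@3: {A,C,T} ∩ {T} = {T} (intersection, +0)
FU@4: {G} ∪ {C} = {C,G} (union, +1)
FUV@4: {C,G} ∪ {T} = {C,G,T} (union, +1)
JM@4: {A} ∪ {G} = {A,G} (union, +1)
FJMUV@4: {C,G,T} ∩ {A,G} = {G} (intersection, +0)
FHJMUV@4: {G} ∩ {G} = {G} (intersection, +0)
FHJMUVZ@4: {G} ∪ {A} = {A,G} (union, +1)
FU@5: {A} ∩ {A} = {A} (intersection, +0)
FUV@5: {A} ∪ {C} = {A,C} (union, +1)
JM@5: {C} ∪ {G} = {C,G} (union, +1)
FJMUV@5: {A,C} ∩ {C,G} = {C} (intersection, +0)
FHJMUV@5: {C} ∪ {A} = {A,C} (union, +1)
FHJMUVZ@5: {A,C} ∪ {G} = {A,C,G} (union, +1)
per-site changes: [3, 4, 1, 3, 4, 4]; total = 19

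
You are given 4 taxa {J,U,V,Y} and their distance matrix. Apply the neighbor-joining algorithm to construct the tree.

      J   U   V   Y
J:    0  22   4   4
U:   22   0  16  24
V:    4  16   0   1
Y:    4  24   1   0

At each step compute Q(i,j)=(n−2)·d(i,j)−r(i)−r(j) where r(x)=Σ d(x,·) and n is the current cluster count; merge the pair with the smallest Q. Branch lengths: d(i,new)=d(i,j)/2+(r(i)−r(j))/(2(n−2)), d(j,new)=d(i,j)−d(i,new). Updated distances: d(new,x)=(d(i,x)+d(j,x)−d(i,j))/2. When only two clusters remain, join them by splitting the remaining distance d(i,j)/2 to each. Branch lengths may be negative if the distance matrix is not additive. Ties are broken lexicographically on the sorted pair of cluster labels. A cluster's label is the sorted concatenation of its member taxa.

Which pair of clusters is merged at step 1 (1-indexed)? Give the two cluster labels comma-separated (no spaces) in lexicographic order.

step 1: merge (J,Y) at d=4, Q=-51; branch lengths J→9/4, Y→7/4; new cluster JY
  updated: d(JY,U)=21, d(JY,V)=1/2
step 2: merge (JY,U) at d=21, Q=-75/2; branch lengths JY→11/4, U→73/4; new cluster JUY
  updated: d(JUY,V)=-9/4
step 3: merge (JUY,V) at d=-9/4; branch lengths JUY→-9/8, V→-9/8; new cluster JUVY
final tree: (((J:9/4,Y:7/4):11/4,U:73/4):-9/8,V:-9/8)
total length: 91/4

J,Y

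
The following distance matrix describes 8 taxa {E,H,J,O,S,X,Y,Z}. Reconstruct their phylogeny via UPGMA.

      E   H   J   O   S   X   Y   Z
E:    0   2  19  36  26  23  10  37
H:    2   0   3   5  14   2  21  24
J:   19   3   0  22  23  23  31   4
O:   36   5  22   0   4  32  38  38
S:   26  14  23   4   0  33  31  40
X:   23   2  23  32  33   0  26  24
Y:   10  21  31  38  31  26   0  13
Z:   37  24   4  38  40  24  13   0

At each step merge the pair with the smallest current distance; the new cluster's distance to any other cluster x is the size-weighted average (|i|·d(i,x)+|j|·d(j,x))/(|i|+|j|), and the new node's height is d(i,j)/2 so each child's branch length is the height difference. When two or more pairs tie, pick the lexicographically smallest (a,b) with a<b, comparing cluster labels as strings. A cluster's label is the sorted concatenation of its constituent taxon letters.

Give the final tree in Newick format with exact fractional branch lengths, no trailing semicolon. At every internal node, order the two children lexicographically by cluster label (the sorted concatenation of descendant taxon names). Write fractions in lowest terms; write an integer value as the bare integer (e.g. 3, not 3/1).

step 1: merge (E,H) at d=2; branch lengths E→1, H→1; new cluster EH
  updated: d(EH,J)=11, d(EH,O)=41/2, d(EH,S)=20, d(EH,X)=25/2, d(EH,Y)=31/2, d(EH,Z)=61/2
step 2: merge (J,Z) at d=4; branch lengths J→2, Z→2; new cluster JZ
  updated: d(EH,JZ)=83/4, d(JZ,O)=30, d(JZ,S)=63/2, d(JZ,X)=47/2, d(JZ,Y)=22
step 3: merge (O,S) at d=4; branch lengths O→2, S→2; new cluster OS
  updated: d(EH,OS)=81/4, d(JZ,OS)=123/4, d(OS,X)=65/2, d(OS,Y)=69/2
step 4: merge (EH,X) at d=25/2; branch lengths EH→21/4, X→25/4; new cluster EHX
  updated: d(EHX,JZ)=65/3, d(EHX,OS)=73/3, d(EHX,Y)=19
step 5: merge (EHX,Y) at d=19; branch lengths EHX→13/4, Y→19/2; new cluster EHXY
  updated: d(EHXY,JZ)=87/4, d(EHXY,OS)=215/8
step 6: merge (EHXY,JZ) at d=87/4; branch lengths EHXY→11/8, JZ→71/8; new cluster EHJXYZ
  updated: d(EHJXYZ,OS)=169/6
step 7: merge (EHJXYZ,OS) at d=169/6; branch lengths EHJXYZ→77/24, OS→145/12; new cluster EHJOSXYZ
final tree: (((((E:1,H:1):21/4,X:25/4):13/4,Y:19/2):11/8,(J:2,Z:2):71/8):77/24,(O:2,S:2):145/12)
total length: 1435/24

(((((E:1,H:1):21/4,X:25/4):13/4,Y:19/2):11/8,(J:2,Z:2):71/8):77/24,(O:2,S:2):145/12)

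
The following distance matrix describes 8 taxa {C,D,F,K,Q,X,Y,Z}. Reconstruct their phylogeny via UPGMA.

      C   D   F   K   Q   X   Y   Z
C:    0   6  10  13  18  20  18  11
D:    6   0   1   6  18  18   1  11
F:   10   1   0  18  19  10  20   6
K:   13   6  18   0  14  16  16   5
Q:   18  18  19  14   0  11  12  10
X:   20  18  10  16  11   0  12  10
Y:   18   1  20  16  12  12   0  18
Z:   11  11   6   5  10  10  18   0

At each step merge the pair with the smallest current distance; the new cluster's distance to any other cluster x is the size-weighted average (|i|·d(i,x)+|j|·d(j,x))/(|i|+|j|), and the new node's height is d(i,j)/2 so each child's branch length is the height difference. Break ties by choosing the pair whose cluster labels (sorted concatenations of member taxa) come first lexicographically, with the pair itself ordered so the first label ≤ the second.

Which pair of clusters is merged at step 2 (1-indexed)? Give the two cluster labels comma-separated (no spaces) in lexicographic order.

iteration 1: select D,F (d=1); attach at lengths (1/2, 1/2); label the merged cluster DF
  updated: d(C,DF)=8, d(DF,K)=12, d(DF,Q)=37/2, d(DF,X)=14, d(DF,Y)=21/2, d(DF,Z)=17/2
iteration 2: select K,Z (d=5); attach at lengths (5/2, 5/2); label the merged cluster KZ
  updated: d(C,KZ)=12, d(DF,KZ)=41/4, d(KZ,Q)=12, d(KZ,X)=13, d(KZ,Y)=17
iteration 3: select C,DF (d=8); attach at lengths (4, 7/2); label the merged cluster CDF
  updated: d(CDF,KZ)=65/6, d(CDF,Q)=55/3, d(CDF,X)=16, d(CDF,Y)=13
iteration 4: select CDF,KZ (d=65/6); attach at lengths (17/12, 35/12); label the merged cluster CDFKZ
  updated: d(CDFKZ,Q)=79/5, d(CDFKZ,X)=74/5, d(CDFKZ,Y)=73/5
iteration 5: select Q,X (d=11); attach at lengths (11/2, 11/2); label the merged cluster QX
  updated: d(CDFKZ,QX)=153/10, d(QX,Y)=12
iteration 6: select QX,Y (d=12); attach at lengths (1/2, 6); label the merged cluster QXY
  updated: d(CDFKZ,QXY)=226/15
iteration 7: select CDFKZ,QXY (d=226/15); attach at lengths (127/60, 23/15); label the merged cluster CDFKQXYZ
final tree: (((C:4,(D:1/2,F:1/2):7/2):17/12,(K:5/2,Z:5/2):35/12):127/60,((Q:11/2,X:11/2):1/2,Y:6):23/15)
total length: 2339/60

K,Z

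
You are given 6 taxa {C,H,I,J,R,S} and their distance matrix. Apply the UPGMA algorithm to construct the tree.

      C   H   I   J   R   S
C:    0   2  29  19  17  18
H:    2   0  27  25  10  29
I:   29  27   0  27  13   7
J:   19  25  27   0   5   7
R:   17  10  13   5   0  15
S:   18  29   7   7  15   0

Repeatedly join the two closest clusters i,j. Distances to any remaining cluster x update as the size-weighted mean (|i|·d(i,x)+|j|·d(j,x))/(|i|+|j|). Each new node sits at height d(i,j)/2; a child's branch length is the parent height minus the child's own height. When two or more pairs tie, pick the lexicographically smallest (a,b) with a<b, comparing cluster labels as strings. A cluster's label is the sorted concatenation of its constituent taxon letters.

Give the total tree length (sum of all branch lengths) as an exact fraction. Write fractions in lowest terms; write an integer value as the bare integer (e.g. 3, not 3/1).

73/2

step 1: merge (C,H) at d=2; branch lengths C→1, H→1; new cluster CH
  updated: d(CH,I)=28, d(CH,J)=22, d(CH,R)=27/2, d(CH,S)=47/2
step 2: merge (J,R) at d=5; branch lengths J→5/2, R→5/2; new cluster JR
  updated: d(CH,JR)=71/4, d(I,JR)=20, d(JR,S)=11
step 3: merge (I,S) at d=7; branch lengths I→7/2, S→7/2; new cluster IS
  updated: d(CH,IS)=103/4, d(IS,JR)=31/2
step 4: merge (IS,JR) at d=31/2; branch lengths IS→17/4, JR→21/4; new cluster IJRS
  updated: d(CH,IJRS)=87/4
step 5: merge (CH,IJRS) at d=87/4; branch lengths CH→79/8, IJRS→25/8; new cluster CHIJRS
final tree: ((C:1,H:1):79/8,((I:7/2,S:7/2):17/4,(J:5/2,R:5/2):21/4):25/8)
total length: 73/2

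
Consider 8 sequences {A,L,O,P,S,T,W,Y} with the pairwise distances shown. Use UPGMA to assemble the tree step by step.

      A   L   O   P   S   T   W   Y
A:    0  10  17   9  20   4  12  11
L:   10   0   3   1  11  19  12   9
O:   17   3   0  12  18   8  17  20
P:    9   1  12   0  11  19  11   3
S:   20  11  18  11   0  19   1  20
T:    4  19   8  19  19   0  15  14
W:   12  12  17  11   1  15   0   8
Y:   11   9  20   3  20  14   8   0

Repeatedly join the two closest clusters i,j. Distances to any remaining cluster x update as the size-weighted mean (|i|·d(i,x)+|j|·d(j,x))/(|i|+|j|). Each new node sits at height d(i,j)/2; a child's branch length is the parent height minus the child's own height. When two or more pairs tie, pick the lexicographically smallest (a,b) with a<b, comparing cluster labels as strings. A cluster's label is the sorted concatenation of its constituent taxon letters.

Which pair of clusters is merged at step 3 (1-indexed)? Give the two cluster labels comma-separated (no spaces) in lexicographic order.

A,T

iteration 1: select L,P (d=1); attach at lengths (1/2, 1/2); label the merged cluster LP
  updated: d(A,LP)=19/2, d(LP,O)=15/2, d(LP,S)=11, d(LP,T)=19, d(LP,W)=23/2, d(LP,Y)=6
iteration 2: select S,W (d=1); attach at lengths (1/2, 1/2); label the merged cluster SW
  updated: d(A,SW)=16, d(LP,SW)=45/4, d(O,SW)=35/2, d(SW,T)=17, d(SW,Y)=14
iteration 3: select A,T (d=4); attach at lengths (2, 2); label the merged cluster AT
  updated: d(AT,LP)=57/4, d(AT,O)=25/2, d(AT,SW)=33/2, d(AT,Y)=25/2
iteration 4: select LP,Y (d=6); attach at lengths (5/2, 3); label the merged cluster LPY
  updated: d(AT,LPY)=41/3, d(LPY,O)=35/3, d(LPY,SW)=73/6
iteration 5: select LPY,O (d=35/3); attach at lengths (17/6, 35/6); label the merged cluster LOPY
  updated: d(AT,LOPY)=107/8, d(LOPY,SW)=27/2
iteration 6: select AT,LOPY (d=107/8); attach at lengths (75/16, 41/48); label the merged cluster ALOPTY
  updated: d(ALOPTY,SW)=29/2
iteration 7: select ALOPTY,SW (d=29/2); attach at lengths (9/16, 27/4); label the merged cluster ALOPSTWY
final tree: (((A:2,T:2):75/16,(((L:1/2,P:1/2):5/2,Y:3):17/6,O:35/6):41/48):9/16,(S:1/2,W:1/2):27/4)
total length: 1585/48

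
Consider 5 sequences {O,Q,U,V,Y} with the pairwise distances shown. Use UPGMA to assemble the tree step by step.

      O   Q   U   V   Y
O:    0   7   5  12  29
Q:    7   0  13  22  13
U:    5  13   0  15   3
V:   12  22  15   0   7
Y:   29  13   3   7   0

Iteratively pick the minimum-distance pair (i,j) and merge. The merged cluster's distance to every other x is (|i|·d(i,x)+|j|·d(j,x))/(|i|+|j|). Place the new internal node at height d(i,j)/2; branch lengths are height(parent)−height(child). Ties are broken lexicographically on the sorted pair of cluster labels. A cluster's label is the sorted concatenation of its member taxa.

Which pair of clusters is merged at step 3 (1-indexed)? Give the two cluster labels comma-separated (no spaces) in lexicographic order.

1. join U+Y (d=3) ⇒ UY; edges |U|=3/2, |Y|=3/2
  updated: d(O,UY)=17, d(Q,UY)=13, d(UY,V)=11
2. join O+Q (d=7) ⇒ OQ; edges |O|=7/2, |Q|=7/2
  updated: d(OQ,UY)=15, d(OQ,V)=17
3. join UY+V (d=11) ⇒ UVY; edges |UY|=4, |V|=11/2
  updated: d(OQ,UVY)=47/3
4. join OQ+UVY (d=47/3) ⇒ OQUVY; edges |OQ|=13/3, |UVY|=7/3
final tree: ((O:7/2,Q:7/2):13/3,((U:3/2,Y:3/2):4,V:11/2):7/3)
total length: 157/6

UY,V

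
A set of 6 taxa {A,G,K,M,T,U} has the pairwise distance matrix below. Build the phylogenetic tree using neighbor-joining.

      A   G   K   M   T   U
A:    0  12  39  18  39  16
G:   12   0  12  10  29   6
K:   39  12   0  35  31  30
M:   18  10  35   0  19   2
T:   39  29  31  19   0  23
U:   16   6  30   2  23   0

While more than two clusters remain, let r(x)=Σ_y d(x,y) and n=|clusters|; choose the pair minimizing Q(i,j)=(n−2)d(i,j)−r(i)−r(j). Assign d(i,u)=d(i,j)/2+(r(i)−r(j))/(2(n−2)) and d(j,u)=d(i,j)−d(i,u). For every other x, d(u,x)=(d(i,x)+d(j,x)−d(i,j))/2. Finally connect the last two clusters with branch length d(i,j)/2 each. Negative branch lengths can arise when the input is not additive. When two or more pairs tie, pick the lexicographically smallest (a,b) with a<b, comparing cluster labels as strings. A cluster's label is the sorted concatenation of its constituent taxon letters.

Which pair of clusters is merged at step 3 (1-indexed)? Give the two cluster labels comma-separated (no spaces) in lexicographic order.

1. join G+K (d=12, Q=-168) ⇒ GK; edges |G|=-15/4, |K|=63/4
  updated: d(A,GK)=39/2, d(GK,M)=33/2, d(GK,T)=24, d(GK,U)=12
2. join A+GK (d=39/2, Q=-106) ⇒ AGK; edges |A|=79/6, |GK|=19/3
  updated: d(AGK,M)=15/2, d(AGK,T)=87/4, d(AGK,U)=17/4
3. join AGK+U (d=17/4, Q=-217/4) ⇒ AGKU; edges |AGK|=51/16, |U|=17/16
  updated: d(AGKU,M)=21/8, d(AGKU,T)=81/4
4. join AGKU+M (d=21/8, Q=-335/8) ⇒ AGKMU; edges |AGKU|=31/16, |M|=11/16
  updated: d(AGKMU,T)=293/16
5. join AGKMU+T (d=293/16) ⇒ AGKMTU; edges |AGKMU|=293/32, |T|=293/32
final tree: ((((A:79/6,(G:-15/4,K:63/4):19/3):51/16,U:17/16):31/16,M:11/16):293/32,T:293/32)
total length: 907/16

AGK,U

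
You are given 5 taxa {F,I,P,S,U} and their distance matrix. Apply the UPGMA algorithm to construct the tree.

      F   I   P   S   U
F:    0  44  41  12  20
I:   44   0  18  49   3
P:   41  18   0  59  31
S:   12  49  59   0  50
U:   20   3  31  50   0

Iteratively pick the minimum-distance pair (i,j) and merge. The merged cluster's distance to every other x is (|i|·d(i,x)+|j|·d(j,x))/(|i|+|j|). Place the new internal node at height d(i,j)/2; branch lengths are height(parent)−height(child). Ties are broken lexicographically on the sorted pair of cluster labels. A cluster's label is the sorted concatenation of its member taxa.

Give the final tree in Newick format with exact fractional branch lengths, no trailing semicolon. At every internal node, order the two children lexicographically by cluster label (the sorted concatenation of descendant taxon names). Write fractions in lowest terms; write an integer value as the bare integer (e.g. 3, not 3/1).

1. join I+U (d=3) ⇒ IU; edges |I|=3/2, |U|=3/2
  updated: d(F,IU)=32, d(IU,P)=49/2, d(IU,S)=99/2
2. join F+S (d=12) ⇒ FS; edges |F|=6, |S|=6
  updated: d(FS,IU)=163/4, d(FS,P)=50
3. join IU+P (d=49/2) ⇒ IPU; edges |IU|=43/4, |P|=49/4
  updated: d(FS,IPU)=263/6
4. join FS+IPU (d=263/6) ⇒ FIPSU; edges |FS|=191/12, |IPU|=29/3
final tree: ((F:6,S:6):191/12,((I:3/2,U:3/2):43/4,P:49/4):29/3)
total length: 763/12

((F:6,S:6):191/12,((I:3/2,U:3/2):43/4,P:49/4):29/3)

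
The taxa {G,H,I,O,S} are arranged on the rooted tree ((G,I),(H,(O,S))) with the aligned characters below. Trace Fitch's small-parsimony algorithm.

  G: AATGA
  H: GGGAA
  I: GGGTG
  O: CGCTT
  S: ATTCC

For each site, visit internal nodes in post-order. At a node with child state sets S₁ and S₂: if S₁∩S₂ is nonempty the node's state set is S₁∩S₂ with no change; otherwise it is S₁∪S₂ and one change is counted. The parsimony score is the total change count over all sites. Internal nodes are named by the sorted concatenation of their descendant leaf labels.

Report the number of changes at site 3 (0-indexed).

GI@0: {A} ∪ {G} = {A,G} (union, +1)
OS@0: {C} ∪ {A} = {A,C} (union, +1)
HOS@0: {G} ∪ {A,C} = {A,C,G} (union, +1)
GHIOS@0: {A,G} ∩ {A,C,G} = {A,G} (intersection, +0)
GI@1: {A} ∪ {G} = {A,G} (union, +1)
OS@1: {G} ∪ {T} = {G,T} (union, +1)
HOS@1: {G} ∩ {G,T} = {G} (intersection, +0)
GHIOS@1: {A,G} ∩ {G} = {G} (intersection, +0)
GI@2: {T} ∪ {G} = {G,T} (union, +1)
OS@2: {C} ∪ {T} = {C,T} (union, +1)
HOS@2: {G} ∪ {C,T} = {C,G,T} (union, +1)
GHIOS@2: {G,T} ∩ {C,G,T} = {G,T} (intersection, +0)
GI@3: {G} ∪ {T} = {G,T} (union, +1)
OS@3: {T} ∪ {C} = {C,T} (union, +1)
HOS@3: {A} ∪ {C,T} = {A,C,T} (union, +1)
GHIOS@3: {G,T} ∩ {A,C,T} = {T} (intersection, +0)
GI@4: {A} ∪ {G} = {A,G} (union, +1)
OS@4: {T} ∪ {C} = {C,T} (union, +1)
HOS@4: {A} ∪ {C,T} = {A,C,T} (union, +1)
GHIOS@4: {A,G} ∩ {A,C,T} = {A} (intersection, +0)
per-site changes: [3, 2, 3, 3, 3]; total = 14

3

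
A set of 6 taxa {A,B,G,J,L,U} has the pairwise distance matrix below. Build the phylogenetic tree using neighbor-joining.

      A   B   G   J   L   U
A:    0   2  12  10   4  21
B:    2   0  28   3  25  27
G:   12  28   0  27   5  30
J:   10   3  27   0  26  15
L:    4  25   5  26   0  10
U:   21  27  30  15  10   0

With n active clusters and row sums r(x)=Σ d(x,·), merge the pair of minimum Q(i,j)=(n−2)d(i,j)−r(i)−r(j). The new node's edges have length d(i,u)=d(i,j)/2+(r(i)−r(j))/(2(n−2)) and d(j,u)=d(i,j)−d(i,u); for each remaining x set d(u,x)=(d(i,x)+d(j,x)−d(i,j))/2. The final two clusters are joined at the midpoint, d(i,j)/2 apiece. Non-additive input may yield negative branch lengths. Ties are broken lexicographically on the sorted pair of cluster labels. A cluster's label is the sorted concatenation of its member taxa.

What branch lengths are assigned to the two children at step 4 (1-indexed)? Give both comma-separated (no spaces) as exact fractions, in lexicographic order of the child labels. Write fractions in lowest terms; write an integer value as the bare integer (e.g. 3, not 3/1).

1. join B+J (d=3, Q=-154) ⇒ BJ; edges |B|=2, |J|=1
  updated: d(A,BJ)=9/2, d(BJ,G)=26, d(BJ,L)=24, d(BJ,U)=39/2
2. join A+BJ (d=9/2, Q=-102) ⇒ ABJ; edges |A|=-19/6, |BJ|=23/3
  updated: d(ABJ,G)=67/4, d(ABJ,L)=47/4, d(ABJ,U)=18
3. join ABJ+U (d=18, Q=-137/2) ⇒ ABJU; edges |ABJ|=49/8, |U|=95/8
  updated: d(ABJU,G)=115/8, d(ABJU,L)=15/8
4. join ABJU+G (d=115/8, Q=-85/4) ⇒ ABGJU; edges |ABJU|=45/8, |G|=35/4
  updated: d(ABGJU,L)=-15/4
5. join ABGJU+L (d=-15/4) ⇒ ABGJLU; edges |ABGJU|=-15/8, |L|=-15/8
final tree: ((((A:-19/6,(B:2,J:1):23/3):49/8,U:95/8):45/8,G:35/4):-15/8,L:-15/8)
total length: 289/8

45/8,35/4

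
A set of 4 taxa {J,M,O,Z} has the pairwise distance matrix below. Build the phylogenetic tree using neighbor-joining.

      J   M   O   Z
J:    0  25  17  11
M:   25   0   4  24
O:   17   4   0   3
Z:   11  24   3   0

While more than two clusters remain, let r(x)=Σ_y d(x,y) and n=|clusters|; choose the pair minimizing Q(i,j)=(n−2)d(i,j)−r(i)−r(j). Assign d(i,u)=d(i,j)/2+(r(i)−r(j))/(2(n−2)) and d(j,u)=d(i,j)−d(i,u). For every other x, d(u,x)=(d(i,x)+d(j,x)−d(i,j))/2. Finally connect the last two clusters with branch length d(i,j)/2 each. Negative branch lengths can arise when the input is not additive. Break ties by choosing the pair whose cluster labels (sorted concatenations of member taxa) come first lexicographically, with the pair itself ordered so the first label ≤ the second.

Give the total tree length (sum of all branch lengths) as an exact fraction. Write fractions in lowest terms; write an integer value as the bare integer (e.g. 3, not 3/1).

iteration 1: select J,Z (d=11, Q=-69); attach at lengths (37/4, 7/4); label the merged cluster JZ
  updated: d(JZ,M)=19, d(JZ,O)=9/2
iteration 2: select JZ,M (d=19, Q=-55/2); attach at lengths (39/4, 37/4); label the merged cluster JMZ
  updated: d(JMZ,O)=-21/4
iteration 3: select JMZ,O (d=-21/4); attach at lengths (-21/8, -21/8); label the merged cluster JMOZ
final tree: (((J:37/4,Z:7/4):39/4,M:37/4):-21/8,O:-21/8)
total length: 99/4

99/4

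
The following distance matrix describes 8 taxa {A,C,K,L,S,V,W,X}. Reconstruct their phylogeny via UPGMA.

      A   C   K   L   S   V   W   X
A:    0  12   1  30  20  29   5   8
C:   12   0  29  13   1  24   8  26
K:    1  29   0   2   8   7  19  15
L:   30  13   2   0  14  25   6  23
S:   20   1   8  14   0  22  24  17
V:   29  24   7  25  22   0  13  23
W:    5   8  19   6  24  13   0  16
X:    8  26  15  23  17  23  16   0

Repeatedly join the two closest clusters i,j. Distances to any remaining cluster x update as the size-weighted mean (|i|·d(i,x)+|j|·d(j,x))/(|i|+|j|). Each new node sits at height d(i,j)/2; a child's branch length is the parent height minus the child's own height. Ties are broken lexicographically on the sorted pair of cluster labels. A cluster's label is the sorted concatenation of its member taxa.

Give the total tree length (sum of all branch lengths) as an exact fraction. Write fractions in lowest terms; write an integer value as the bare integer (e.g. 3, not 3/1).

1. join A+K (d=1) ⇒ AK; edges |A|=1/2, |K|=1/2
  updated: d(AK,C)=41/2, d(AK,L)=16, d(AK,S)=14, d(AK,V)=18, d(AK,W)=12, d(AK,X)=23/2
2. join C+S (d=1) ⇒ CS; edges |C|=1/2, |S|=1/2
  updated: d(AK,CS)=69/4, d(CS,L)=27/2, d(CS,V)=23, d(CS,W)=16, d(CS,X)=43/2
3. join L+W (d=6) ⇒ LW; edges |L|=3, |W|=3
  updated: d(AK,LW)=14, d(CS,LW)=59/4, d(LW,V)=19, d(LW,X)=39/2
4. join AK+X (d=23/2) ⇒ AKX; edges |AK|=21/4, |X|=23/4
  updated: d(AKX,CS)=56/3, d(AKX,LW)=95/6, d(AKX,V)=59/3
5. join CS+LW (d=59/4) ⇒ CLSW; edges |CS|=55/8, |LW|=35/8
  updated: d(AKX,CLSW)=69/4, d(CLSW,V)=21
6. join AKX+CLSW (d=69/4) ⇒ ACKLSWX; edges |AKX|=23/8, |CLSW|=5/4
  updated: d(ACKLSWX,V)=143/7
7. join ACKLSWX+V (d=143/7) ⇒ ACKLSVWX; edges |ACKLSWX|=89/56, |V|=143/14
final tree: ((((A:1/2,K:1/2):21/4,X:23/4):23/8,((C:1/2,S:1/2):55/8,(L:3,W:3):35/8):5/4):89/56,V:143/14)
total length: 1293/28

1293/28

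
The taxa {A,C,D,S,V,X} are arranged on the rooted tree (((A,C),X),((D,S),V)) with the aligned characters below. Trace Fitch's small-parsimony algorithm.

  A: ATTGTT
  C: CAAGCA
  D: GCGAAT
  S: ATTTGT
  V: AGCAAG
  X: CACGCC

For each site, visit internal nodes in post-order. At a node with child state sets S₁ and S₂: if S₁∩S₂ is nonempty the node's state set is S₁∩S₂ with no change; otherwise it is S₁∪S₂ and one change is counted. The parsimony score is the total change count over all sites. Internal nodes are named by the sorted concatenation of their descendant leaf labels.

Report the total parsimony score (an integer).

site 0, node AC: A={A} ∪ C={C} → {A,C} (+1)
site 0, node ACX: AC={A,C} ∩ X={C} → {C} (+0)
site 0, node DS: D={G} ∪ S={A} → {A,G} (+1)
site 0, node DSV: DS={A,G} ∩ V={A} → {A} (+0)
site 0, node ACDSVX: ACX={C} ∪ DSV={A} → {A,C} (+1)
site 1, node AC: A={T} ∪ C={A} → {A,T} (+1)
site 1, node ACX: AC={A,T} ∩ X={A} → {A} (+0)
site 1, node DS: D={C} ∪ S={T} → {C,T} (+1)
site 1, node DSV: DS={C,T} ∪ V={G} → {C,G,T} (+1)
site 1, node ACDSVX: ACX={A} ∪ DSV={C,G,T} → {A,C,G,T} (+1)
site 2, node AC: A={T} ∪ C={A} → {A,T} (+1)
site 2, node ACX: AC={A,T} ∪ X={C} → {A,C,T} (+1)
site 2, node DS: D={G} ∪ S={T} → {G,T} (+1)
site 2, node DSV: DS={G,T} ∪ V={C} → {C,G,T} (+1)
site 2, node ACDSVX: ACX={A,C,T} ∩ DSV={C,G,T} → {C,T} (+0)
site 3, node AC: A={G} ∩ C={G} → {G} (+0)
site 3, node ACX: AC={G} ∩ X={G} → {G} (+0)
site 3, node DS: D={A} ∪ S={T} → {A,T} (+1)
site 3, node DSV: DS={A,T} ∩ V={A} → {A} (+0)
site 3, node ACDSVX: ACX={G} ∪ DSV={A} → {A,G} (+1)
site 4, node AC: A={T} ∪ C={C} → {C,T} (+1)
site 4, node ACX: AC={C,T} ∩ X={C} → {C} (+0)
site 4, node DS: D={A} ∪ S={G} → {A,G} (+1)
site 4, node DSV: DS={A,G} ∩ V={A} → {A} (+0)
site 4, node ACDSVX: ACX={C} ∪ DSV={A} → {A,C} (+1)
site 5, node AC: A={T} ∪ C={A} → {A,T} (+1)
site 5, node ACX: AC={A,T} ∪ X={C} → {A,C,T} (+1)
site 5, node DS: D={T} ∩ S={T} → {T} (+0)
site 5, node DSV: DS={T} ∪ V={G} → {G,T} (+1)
site 5, node ACDSVX: ACX={A,C,T} ∩ DSV={G,T} → {T} (+0)
per-site changes: [3, 4, 4, 2, 3, 3]; total = 19

19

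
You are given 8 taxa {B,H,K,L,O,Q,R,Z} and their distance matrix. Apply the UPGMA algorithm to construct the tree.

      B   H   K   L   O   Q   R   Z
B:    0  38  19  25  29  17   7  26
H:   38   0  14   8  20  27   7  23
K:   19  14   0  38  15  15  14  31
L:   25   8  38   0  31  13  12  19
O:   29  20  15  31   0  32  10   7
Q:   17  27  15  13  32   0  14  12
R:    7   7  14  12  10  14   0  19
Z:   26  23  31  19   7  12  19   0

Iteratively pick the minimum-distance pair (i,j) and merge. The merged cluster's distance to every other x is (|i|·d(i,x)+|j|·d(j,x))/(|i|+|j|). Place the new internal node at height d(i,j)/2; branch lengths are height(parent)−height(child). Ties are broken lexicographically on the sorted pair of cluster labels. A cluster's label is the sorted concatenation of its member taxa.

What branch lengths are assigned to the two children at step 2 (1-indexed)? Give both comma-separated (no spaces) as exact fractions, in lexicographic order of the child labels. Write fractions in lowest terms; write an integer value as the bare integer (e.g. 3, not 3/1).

1. join B+R (d=7) ⇒ BR; edges |B|=7/2, |R|=7/2
  updated: d(BR,H)=45/2, d(BR,K)=33/2, d(BR,L)=37/2, d(BR,O)=39/2, d(BR,Q)=31/2, d(BR,Z)=45/2
2. join O+Z (d=7) ⇒ OZ; edges |O|=7/2, |Z|=7/2
  updated: d(BR,OZ)=21, d(H,OZ)=43/2, d(K,OZ)=23, d(L,OZ)=25, d(OZ,Q)=22
3. join H+L (d=8) ⇒ HL; edges |H|=4, |L|=4
  updated: d(BR,HL)=41/2, d(HL,K)=26, d(HL,OZ)=93/4, d(HL,Q)=20
4. join K+Q (d=15) ⇒ KQ; edges |K|=15/2, |Q|=15/2
  updated: d(BR,KQ)=16, d(HL,KQ)=23, d(KQ,OZ)=45/2
5. join BR+KQ (d=16) ⇒ BKQR; edges |BR|=9/2, |KQ|=1/2
  updated: d(BKQR,HL)=87/4, d(BKQR,OZ)=87/4
6. join BKQR+HL (d=87/4) ⇒ BHKLQR; edges |BKQR|=23/8, |HL|=55/8
  updated: d(BHKLQR,OZ)=89/4
7. join BHKLQR+OZ (d=89/4) ⇒ BHKLOQRZ; edges |BHKLQR|=1/4, |OZ|=61/8
final tree: ((((B:7/2,R:7/2):9/2,(K:15/2,Q:15/2):1/2):23/8,(H:4,L:4):55/8):1/4,(O:7/2,Z:7/2):61/8)
total length: 477/8

7/2,7/2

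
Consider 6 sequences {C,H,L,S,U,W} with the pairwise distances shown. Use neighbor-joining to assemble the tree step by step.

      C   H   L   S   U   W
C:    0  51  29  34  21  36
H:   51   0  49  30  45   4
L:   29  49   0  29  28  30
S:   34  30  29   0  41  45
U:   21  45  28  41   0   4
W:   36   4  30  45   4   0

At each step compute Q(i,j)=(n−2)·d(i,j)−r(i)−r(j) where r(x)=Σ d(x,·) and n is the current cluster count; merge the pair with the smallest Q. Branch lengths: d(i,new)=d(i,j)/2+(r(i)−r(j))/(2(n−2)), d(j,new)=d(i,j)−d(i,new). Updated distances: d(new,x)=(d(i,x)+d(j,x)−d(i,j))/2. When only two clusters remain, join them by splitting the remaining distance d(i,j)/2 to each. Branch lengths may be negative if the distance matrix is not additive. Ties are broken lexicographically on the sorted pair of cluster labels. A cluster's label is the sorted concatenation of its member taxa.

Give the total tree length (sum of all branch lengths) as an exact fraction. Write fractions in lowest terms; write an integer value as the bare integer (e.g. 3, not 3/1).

iteration 1: select H,W (d=4, Q=-282); attach at lengths (19/2, -11/2); label the merged cluster HW
  updated: d(C,HW)=83/2, d(HW,L)=75/2, d(HW,S)=71/2, d(HW,U)=45/2
iteration 2: select HW,U (d=45/2, Q=-182); attach at lengths (46/3, 43/6); label the merged cluster HUW
  updated: d(C,HUW)=20, d(HUW,L)=43/2, d(HUW,S)=27
iteration 3: select C,HUW (d=20, Q=-223/2); attach at lengths (109/8, 51/8); label the merged cluster CHUW
  updated: d(CHUW,L)=61/4, d(CHUW,S)=41/2
iteration 4: select CHUW,L (d=61/4, Q=-259/4); attach at lengths (27/8, 95/8); label the merged cluster CHLUW
  updated: d(CHLUW,S)=137/8
iteration 5: select CHLUW,S (d=137/8); attach at lengths (137/16, 137/16); label the merged cluster CHLSUW
final tree: (((C:109/8,((H:19/2,W:-11/2):46/3,U:43/6):51/8):27/8,L:95/8):137/16,S:137/16)
total length: 631/8

631/8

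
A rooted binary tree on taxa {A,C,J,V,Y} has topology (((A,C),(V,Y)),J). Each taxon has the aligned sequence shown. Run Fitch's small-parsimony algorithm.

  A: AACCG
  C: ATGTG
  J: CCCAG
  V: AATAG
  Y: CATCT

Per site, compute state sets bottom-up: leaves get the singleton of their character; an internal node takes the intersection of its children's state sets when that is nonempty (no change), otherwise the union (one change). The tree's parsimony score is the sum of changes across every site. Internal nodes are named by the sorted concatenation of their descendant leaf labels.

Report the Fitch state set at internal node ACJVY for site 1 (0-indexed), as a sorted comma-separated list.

AC@0: {A} ∩ {A} = {A} (intersection, +0)
VY@0: {A} ∪ {C} = {A,C} (union, +1)
ACVY@0: {A} ∩ {A,C} = {A} (intersection, +0)
ACJVY@0: {A} ∪ {C} = {A,C} (union, +1)
AC@1: {A} ∪ {T} = {A,T} (union, +1)
VY@1: {A} ∩ {A} = {A} (intersection, +0)
ACVY@1: {A,T} ∩ {A} = {A} (intersection, +0)
ACJVY@1: {A} ∪ {C} = {A,C} (union, +1)
AC@2: {C} ∪ {G} = {C,G} (union, +1)
VY@2: {T} ∩ {T} = {T} (intersection, +0)
ACVY@2: {C,G} ∪ {T} = {C,G,T} (union, +1)
ACJVY@2: {C,G,T} ∩ {C} = {C} (intersection, +0)
AC@3: {C} ∪ {T} = {C,T} (union, +1)
VY@3: {A} ∪ {C} = {A,C} (union, +1)
ACVY@3: {C,T} ∩ {A,C} = {C} (intersection, +0)
ACJVY@3: {C} ∪ {A} = {A,C} (union, +1)
AC@4: {G} ∩ {G} = {G} (intersection, +0)
VY@4: {G} ∪ {T} = {G,T} (union, +1)
ACVY@4: {G} ∩ {G,T} = {G} (intersection, +0)
ACJVY@4: {G} ∩ {G} = {G} (intersection, +0)
per-site changes: [2, 2, 2, 3, 1]; total = 10

A,C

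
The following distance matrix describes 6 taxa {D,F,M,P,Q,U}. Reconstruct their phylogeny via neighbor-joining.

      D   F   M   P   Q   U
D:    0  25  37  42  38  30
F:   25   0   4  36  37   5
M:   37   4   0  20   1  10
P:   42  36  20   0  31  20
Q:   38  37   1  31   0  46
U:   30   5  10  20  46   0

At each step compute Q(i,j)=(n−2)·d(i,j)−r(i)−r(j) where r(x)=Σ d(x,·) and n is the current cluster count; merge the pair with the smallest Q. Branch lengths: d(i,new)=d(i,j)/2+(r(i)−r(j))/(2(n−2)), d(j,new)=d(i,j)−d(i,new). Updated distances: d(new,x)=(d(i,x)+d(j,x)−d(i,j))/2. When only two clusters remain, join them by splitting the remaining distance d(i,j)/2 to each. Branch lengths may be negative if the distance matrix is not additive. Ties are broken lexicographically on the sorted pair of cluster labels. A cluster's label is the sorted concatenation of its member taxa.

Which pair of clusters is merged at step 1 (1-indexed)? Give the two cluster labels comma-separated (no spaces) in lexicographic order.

1. join M+Q (d=1, Q=-221) ⇒ MQ; edges |M|=-77/8, |Q|=85/8
  updated: d(D,MQ)=37, d(F,MQ)=20, d(MQ,P)=25, d(MQ,U)=55/2
2. join MQ+P (d=25, Q=-315/2) ⇒ MPQ; edges |MQ|=41/4, |P|=59/4
  updated: d(D,MPQ)=27, d(F,MPQ)=31/2, d(MPQ,U)=45/4
3. join D+MPQ (d=27, Q=-327/4) ⇒ DMPQ; edges |D|=329/16, |MPQ|=103/16
  updated: d(DMPQ,F)=27/4, d(DMPQ,U)=57/8
4. join DMPQ+F (d=27/4, Q=-151/8) ⇒ DFMPQ; edges |DMPQ|=71/16, |F|=37/16
  updated: d(DFMPQ,U)=43/16
5. join DFMPQ+U (d=43/16) ⇒ DFMPQU; edges |DFMPQ|=43/32, |U|=43/32
final tree: (((D:329/16,((M:-77/8,Q:85/8):41/4,P:59/4):103/16):71/16,F:37/16):43/32,U:43/32)
total length: 999/16

M,Q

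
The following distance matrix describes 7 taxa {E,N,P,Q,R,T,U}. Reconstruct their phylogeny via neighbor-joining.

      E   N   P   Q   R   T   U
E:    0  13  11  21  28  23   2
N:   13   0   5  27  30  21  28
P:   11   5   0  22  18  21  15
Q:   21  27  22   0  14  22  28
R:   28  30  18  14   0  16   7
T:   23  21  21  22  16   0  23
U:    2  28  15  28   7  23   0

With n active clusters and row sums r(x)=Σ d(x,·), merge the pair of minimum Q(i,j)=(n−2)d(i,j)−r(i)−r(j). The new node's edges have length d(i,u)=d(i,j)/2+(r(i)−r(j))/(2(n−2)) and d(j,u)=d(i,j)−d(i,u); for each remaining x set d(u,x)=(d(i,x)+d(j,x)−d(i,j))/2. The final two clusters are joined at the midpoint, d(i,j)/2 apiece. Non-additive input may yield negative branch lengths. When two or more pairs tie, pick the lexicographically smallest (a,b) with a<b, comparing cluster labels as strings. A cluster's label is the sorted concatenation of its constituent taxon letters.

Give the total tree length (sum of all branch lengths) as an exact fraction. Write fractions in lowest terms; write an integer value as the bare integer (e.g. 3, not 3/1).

iteration 1: select E,U (d=2, Q=-191); attach at lengths (1/2, 3/2); label the merged cluster EU
  updated: d(EU,N)=39/2, d(EU,P)=12, d(EU,Q)=47/2, d(EU,R)=33/2, d(EU,T)=22
iteration 2: select N,P (d=5, Q=-321/2); attach at lengths (89/16, -9/16); label the merged cluster NP
  updated: d(EU,NP)=53/4, d(NP,Q)=22, d(NP,R)=43/2, d(NP,T)=37/2
iteration 3: select EU,NP (d=53/4, Q=-443/4); attach at lengths (53/8, 53/8); label the merged cluster ENPU
  updated: d(ENPU,Q)=129/8, d(ENPU,R)=99/8, d(ENPU,T)=109/8
iteration 4: select ENPU,T (d=109/8, Q=-133/2); attach at lengths (71/16, 147/16); label the merged cluster ENPTU
  updated: d(ENPTU,Q)=49/4, d(ENPTU,R)=59/8
iteration 5: select ENPTU,Q (d=49/4, Q=-269/8); attach at lengths (45/16, 151/16); label the merged cluster ENPQTU
  updated: d(ENPQTU,R)=73/16
iteration 6: select ENPQTU,R (d=73/16); attach at lengths (73/32, 73/32); label the merged cluster ENPQRTU
final tree: (((((E:1/2,U:3/2):53/8,(N:89/16,P:-9/16):53/8):71/16,T:147/16):45/16,Q:151/16):73/32,R:73/32)
total length: 811/16

811/16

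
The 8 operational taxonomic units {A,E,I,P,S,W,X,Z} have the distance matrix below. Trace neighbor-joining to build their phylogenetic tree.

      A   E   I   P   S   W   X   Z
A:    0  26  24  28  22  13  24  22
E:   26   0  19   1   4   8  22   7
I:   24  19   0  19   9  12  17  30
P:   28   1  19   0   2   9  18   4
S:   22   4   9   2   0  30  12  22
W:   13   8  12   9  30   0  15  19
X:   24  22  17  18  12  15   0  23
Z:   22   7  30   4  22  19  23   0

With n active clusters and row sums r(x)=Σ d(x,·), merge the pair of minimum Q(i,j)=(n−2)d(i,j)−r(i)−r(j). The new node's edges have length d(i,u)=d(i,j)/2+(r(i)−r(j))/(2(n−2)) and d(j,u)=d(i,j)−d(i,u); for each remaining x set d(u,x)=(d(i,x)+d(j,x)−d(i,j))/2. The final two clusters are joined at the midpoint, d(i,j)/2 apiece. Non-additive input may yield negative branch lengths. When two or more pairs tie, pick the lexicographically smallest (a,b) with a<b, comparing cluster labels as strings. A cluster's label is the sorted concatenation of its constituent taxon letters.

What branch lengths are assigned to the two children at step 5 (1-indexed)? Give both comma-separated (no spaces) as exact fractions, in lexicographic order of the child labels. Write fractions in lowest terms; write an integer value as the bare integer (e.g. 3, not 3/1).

77/16,107/16

1. join A+W (d=13, Q=-187) ⇒ AW; edges |A|=131/12, |W|=25/12
  updated: d(AW,E)=21/2, d(AW,I)=23/2, d(AW,P)=12, d(AW,S)=39/2, d(AW,X)=13, d(AW,Z)=14
2. join P+Z (d=4, Q=-136) ⇒ PZ; edges |P|=-12/5, |Z|=32/5
  updated: d(AW,PZ)=11, d(E,PZ)=2, d(I,PZ)=45/2, d(PZ,S)=10, d(PZ,X)=37/2
3. join E+PZ (d=2, Q=-227/2) ⇒ EPZ; edges |E|=3/16, |PZ|=29/16
  updated: d(AW,EPZ)=39/4, d(EPZ,I)=79/4, d(EPZ,S)=6, d(EPZ,X)=77/4
4. join EPZ+S (d=6, Q=-333/4) ⇒ EPSZ; edges |EPZ|=35/8, |S|=13/8
  updated: d(AW,EPSZ)=93/8, d(EPSZ,I)=91/8, d(EPSZ,X)=101/8
5. join AW+I (d=23/2, Q=-53) ⇒ AIW; edges |AW|=77/16, |I|=107/16
  updated: d(AIW,EPSZ)=23/4, d(AIW,X)=37/4
6. join AIW+EPSZ (d=23/4, Q=-221/8) ⇒ AEIPSWZ; edges |AIW|=19/16, |EPSZ|=73/16
  updated: d(AEIPSWZ,X)=129/16
7. join AEIPSWZ+X (d=129/16) ⇒ AEIPSWXZ; edges |AEIPSWZ|=129/32, |X|=129/32
final tree: ((((A:131/12,W:25/12):77/16,I:107/16):19/16,((E:3/16,(P:-12/5,Z:32/5):29/16):35/8,S:13/8):73/16):129/32,X:129/32)
total length: 805/16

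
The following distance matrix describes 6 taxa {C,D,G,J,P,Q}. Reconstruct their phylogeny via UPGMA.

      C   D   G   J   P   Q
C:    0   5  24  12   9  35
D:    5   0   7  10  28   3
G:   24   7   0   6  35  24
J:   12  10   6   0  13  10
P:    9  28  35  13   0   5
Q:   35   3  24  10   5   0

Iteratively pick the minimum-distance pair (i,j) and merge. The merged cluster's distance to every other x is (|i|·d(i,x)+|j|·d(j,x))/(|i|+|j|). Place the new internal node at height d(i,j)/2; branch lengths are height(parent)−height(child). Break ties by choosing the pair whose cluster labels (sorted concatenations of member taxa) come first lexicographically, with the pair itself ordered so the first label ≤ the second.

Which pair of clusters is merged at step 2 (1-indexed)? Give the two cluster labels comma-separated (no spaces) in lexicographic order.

step 1: merge (D,Q) at d=3; branch lengths D→3/2, Q→3/2; new cluster DQ
  updated: d(C,DQ)=20, d(DQ,G)=31/2, d(DQ,J)=10, d(DQ,P)=33/2
step 2: merge (G,J) at d=6; branch lengths G→3, J→3; new cluster GJ
  updated: d(C,GJ)=18, d(DQ,GJ)=51/4, d(GJ,P)=24
step 3: merge (C,P) at d=9; branch lengths C→9/2, P→9/2; new cluster CP
  updated: d(CP,DQ)=73/4, d(CP,GJ)=21
step 4: merge (DQ,GJ) at d=51/4; branch lengths DQ→39/8, GJ→27/8; new cluster DGJQ
  updated: d(CP,DGJQ)=157/8
step 5: merge (CP,DGJQ) at d=157/8; branch lengths CP→85/16, DGJQ→55/16; new cluster CDGJPQ
final tree: ((C:9/2,P:9/2):85/16,((D:3/2,Q:3/2):39/8,(G:3,J:3):27/8):55/16)
total length: 35

G,J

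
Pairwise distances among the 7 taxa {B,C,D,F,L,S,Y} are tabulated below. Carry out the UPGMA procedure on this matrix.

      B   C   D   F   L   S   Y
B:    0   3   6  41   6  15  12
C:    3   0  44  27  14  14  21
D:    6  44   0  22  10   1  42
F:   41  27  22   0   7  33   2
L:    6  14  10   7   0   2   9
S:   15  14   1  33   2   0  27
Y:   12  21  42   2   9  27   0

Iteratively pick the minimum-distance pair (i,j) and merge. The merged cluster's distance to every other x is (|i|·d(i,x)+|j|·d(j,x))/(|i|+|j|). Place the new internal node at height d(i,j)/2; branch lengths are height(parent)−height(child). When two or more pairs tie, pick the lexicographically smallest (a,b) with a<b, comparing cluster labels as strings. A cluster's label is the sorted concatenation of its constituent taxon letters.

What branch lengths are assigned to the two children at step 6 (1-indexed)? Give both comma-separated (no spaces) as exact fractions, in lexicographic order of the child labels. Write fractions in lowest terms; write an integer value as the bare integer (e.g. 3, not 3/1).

1. join D+S (d=1) ⇒ DS; edges |D|=1/2, |S|=1/2
  updated: d(B,DS)=21/2, d(C,DS)=29, d(DS,F)=55/2, d(DS,L)=6, d(DS,Y)=69/2
2. join F+Y (d=2) ⇒ FY; edges |F|=1, |Y|=1
  updated: d(B,FY)=53/2, d(C,FY)=24, d(DS,FY)=31, d(FY,L)=8
3. join B+C (d=3) ⇒ BC; edges |B|=3/2, |C|=3/2
  updated: d(BC,DS)=79/4, d(BC,FY)=101/4, d(BC,L)=10
4. join DS+L (d=6) ⇒ DLS; edges |DS|=5/2, |L|=3
  updated: d(BC,DLS)=33/2, d(DLS,FY)=70/3
5. join BC+DLS (d=33/2) ⇒ BCDLS; edges |BC|=27/4, |DLS|=21/4
  updated: d(BCDLS,FY)=241/10
6. join BCDLS+FY (d=241/10) ⇒ BCDFLSY; edges |BCDLS|=19/5, |FY|=221/20
final tree: (((B:3/2,C:3/2):27/4,((D:1/2,S:1/2):5/2,L:3):21/4):19/5,(F:1,Y:1):221/20)
total length: 767/20

19/5,221/20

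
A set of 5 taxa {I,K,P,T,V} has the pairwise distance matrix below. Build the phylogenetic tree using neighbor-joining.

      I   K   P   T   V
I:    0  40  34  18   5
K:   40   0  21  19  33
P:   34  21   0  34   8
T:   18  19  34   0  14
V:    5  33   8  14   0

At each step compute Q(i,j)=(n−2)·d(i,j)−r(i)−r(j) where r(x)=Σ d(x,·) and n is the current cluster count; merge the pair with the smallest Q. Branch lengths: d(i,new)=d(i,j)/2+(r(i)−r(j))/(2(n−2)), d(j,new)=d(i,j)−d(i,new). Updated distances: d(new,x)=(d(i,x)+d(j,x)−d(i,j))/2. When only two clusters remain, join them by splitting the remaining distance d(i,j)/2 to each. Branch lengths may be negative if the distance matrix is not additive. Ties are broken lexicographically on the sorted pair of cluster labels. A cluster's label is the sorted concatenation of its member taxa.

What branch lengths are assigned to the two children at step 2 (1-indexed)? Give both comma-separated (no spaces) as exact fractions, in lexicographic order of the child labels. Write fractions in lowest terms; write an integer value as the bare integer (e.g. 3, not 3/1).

61/8,-21/8

step 1: merge (K,P) at d=21, Q=-147; branch lengths K→79/6, P→47/6; new cluster KP
  updated: d(I,KP)=53/2, d(KP,T)=16, d(KP,V)=10
step 2: merge (I,V) at d=5, Q=-137/2; branch lengths I→61/8, V→-21/8; new cluster IV
  updated: d(IV,KP)=63/4, d(IV,T)=27/2
step 3: merge (IV,KP) at d=63/4, Q=-181/4; branch lengths IV→53/8, KP→73/8; new cluster IKPV
  updated: d(IKPV,T)=55/8
step 4: merge (IKPV,T) at d=55/8; branch lengths IKPV→55/16, T→55/16; new cluster IKPTV
final tree: (((I:61/8,V:-21/8):53/8,(K:79/6,P:47/6):73/8):55/16,T:55/16)
total length: 389/8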